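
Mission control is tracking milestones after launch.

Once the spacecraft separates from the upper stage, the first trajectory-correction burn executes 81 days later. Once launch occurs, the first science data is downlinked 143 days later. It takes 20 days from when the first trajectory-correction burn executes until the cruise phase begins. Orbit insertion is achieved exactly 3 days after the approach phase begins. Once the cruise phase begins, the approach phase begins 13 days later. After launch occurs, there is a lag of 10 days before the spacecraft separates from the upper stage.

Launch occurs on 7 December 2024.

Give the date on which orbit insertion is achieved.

13 April 2025

Launch occurs: Dec 7, 2024.
The spacecraft separates from the upper stage: Dec 7, 2024 + 10 days = Dec 17, 2024.
The first trajectory-correction burn executes: Dec 17, 2024 + 81 days = Mar 8, 2025.
The cruise phase begins: Mar 8, 2025 + 20 days = Mar 28, 2025.
The approach phase begins: Mar 28, 2025 + 13 days = Apr 10, 2025.
Orbit insertion is achieved: Apr 10, 2025 + 3 days = Apr 13, 2025.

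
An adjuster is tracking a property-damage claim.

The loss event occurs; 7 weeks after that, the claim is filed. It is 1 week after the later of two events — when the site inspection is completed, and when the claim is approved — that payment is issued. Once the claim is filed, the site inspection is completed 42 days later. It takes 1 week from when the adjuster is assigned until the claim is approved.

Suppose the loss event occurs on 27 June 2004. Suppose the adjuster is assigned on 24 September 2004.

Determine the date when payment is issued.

8 October 2004

The loss event occurs: Jun 27, 2004.
The claim is filed: Jun 27, 2004 + 7 weeks = Aug 15, 2004.
The site inspection is completed: Aug 15, 2004 + 42 days = Sep 26, 2004.
The adjuster is assigned: Sep 24, 2004.
The claim is approved: Sep 24, 2004 + 1 week = Oct 1, 2004.
Both prerequisites met — the site inspection is completed (Sep 26, 2004), the claim is approved (Oct 1, 2004); the later is Oct 1, 2004.
Payment is issued: Oct 1, 2004 + 1 week = Oct 8, 2004.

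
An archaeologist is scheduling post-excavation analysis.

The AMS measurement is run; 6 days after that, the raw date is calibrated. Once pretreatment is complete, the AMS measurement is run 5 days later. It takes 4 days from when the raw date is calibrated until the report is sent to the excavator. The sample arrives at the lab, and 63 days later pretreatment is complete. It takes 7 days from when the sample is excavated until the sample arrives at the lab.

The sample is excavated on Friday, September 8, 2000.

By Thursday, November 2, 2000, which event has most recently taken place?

The sample arrives at the lab

The sample is excavated: Sep 8, 2000.
The sample arrives at the lab: Sep 8, 2000 + 7 days = Sep 15, 2000.
Pretreatment is complete: Sep 15, 2000 + 63 days = Nov 17, 2000.
The AMS measurement is run: Nov 17, 2000 + 5 days = Nov 22, 2000.
The raw date is calibrated: Nov 22, 2000 + 6 days = Nov 28, 2000.
The report is sent to the excavator: Nov 28, 2000 + 4 days = Dec 2, 2000.
Nov 2, 2000 falls between when the sample arrives at the lab (Sep 15, 2000) and when pretreatment is complete (Nov 17, 2000).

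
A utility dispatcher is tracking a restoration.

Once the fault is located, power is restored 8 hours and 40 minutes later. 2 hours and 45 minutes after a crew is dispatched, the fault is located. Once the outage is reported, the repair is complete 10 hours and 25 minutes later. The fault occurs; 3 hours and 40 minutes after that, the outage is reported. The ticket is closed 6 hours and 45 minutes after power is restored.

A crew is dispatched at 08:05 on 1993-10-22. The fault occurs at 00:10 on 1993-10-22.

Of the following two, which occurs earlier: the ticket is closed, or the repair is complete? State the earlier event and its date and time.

The repair is complete — 14:15 on 1993-10-22

A crew is dispatched: 08:05 Oct 22, 1993.
The fault is located: 08:05 Oct 22, 1993 + 2h45m = 10:50 Oct 22, 1993.
Power is restored: 10:50 Oct 22, 1993 + 8h40m = 19:30 Oct 22, 1993.
The ticket is closed: 19:30 Oct 22, 1993 + 6h45m = 02:15 Oct 23, 1993.
The fault occurs: 00:10 Oct 22, 1993.
The outage is reported: 00:10 Oct 22, 1993 + 3h40m = 03:50 Oct 22, 1993.
The repair is complete: 03:50 Oct 22, 1993 + 10h25m = 14:15 Oct 22, 1993.
Comparing: the ticket is closed at 02:15 Oct 23, 1993 vs the repair is complete at 14:15 Oct 22, 1993. Earlier: the repair is complete.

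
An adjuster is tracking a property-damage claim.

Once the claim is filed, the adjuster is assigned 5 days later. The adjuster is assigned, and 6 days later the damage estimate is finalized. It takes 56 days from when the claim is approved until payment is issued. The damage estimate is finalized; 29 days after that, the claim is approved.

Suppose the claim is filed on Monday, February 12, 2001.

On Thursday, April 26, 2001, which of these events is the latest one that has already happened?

The claim is filed: Feb 12, 2001.
The adjuster is assigned: Feb 12, 2001 + 5 days = Feb 17, 2001.
The damage estimate is finalized: Feb 17, 2001 + 6 days = Feb 23, 2001.
The claim is approved: Feb 23, 2001 + 29 days = Mar 24, 2001.
Payment is issued: Mar 24, 2001 + 56 days = May 19, 2001.
Apr 26, 2001 falls between when the claim is approved (Mar 24, 2001) and when payment is issued (May 19, 2001).

The claim is approved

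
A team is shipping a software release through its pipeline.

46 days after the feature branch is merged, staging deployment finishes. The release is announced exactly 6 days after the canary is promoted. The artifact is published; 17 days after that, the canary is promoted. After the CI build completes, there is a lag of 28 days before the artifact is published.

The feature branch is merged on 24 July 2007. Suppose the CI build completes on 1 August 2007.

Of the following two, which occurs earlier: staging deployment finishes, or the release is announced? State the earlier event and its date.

The feature branch is merged: Jul 24, 2007.
Staging deployment finishes: Jul 24, 2007 + 46 days = Sep 8, 2007.
The CI build completes: Aug 1, 2007.
The artifact is published: Aug 1, 2007 + 28 days = Aug 29, 2007.
The canary is promoted: Aug 29, 2007 + 17 days = Sep 15, 2007.
The release is announced: Sep 15, 2007 + 6 days = Sep 21, 2007.
Comparing: staging deployment finishes on Sep 8, 2007 vs the release is announced on Sep 21, 2007. Earlier: staging deployment finishes.

Staging deployment finishes — 8 September 2007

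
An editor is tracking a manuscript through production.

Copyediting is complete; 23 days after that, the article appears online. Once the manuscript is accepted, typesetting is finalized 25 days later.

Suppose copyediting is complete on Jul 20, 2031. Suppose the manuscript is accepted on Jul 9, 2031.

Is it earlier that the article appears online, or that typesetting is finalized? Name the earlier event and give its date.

Copyediting is complete: Jul 20, 2031.
The article appears online: Jul 20, 2031 + 23 days = Aug 12, 2031.
The manuscript is accepted: Jul 9, 2031.
Typesetting is finalized: Jul 9, 2031 + 25 days = Aug 3, 2031.
Comparing: the article appears online on Aug 12, 2031 vs typesetting is finalized on Aug 3, 2031. Earlier: typesetting is finalized.

Typesetting is finalized — Aug 3, 2031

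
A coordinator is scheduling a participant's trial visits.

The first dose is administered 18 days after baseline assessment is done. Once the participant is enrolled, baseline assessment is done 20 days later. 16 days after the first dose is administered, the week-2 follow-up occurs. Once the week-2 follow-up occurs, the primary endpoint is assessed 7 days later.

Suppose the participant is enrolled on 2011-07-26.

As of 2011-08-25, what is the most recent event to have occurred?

The participant is enrolled: Jul 26, 2011.
Baseline assessment is done: Jul 26, 2011 + 20 days = Aug 15, 2011.
The first dose is administered: Aug 15, 2011 + 18 days = Sep 2, 2011.
The week-2 follow-up occurs: Sep 2, 2011 + 16 days = Sep 18, 2011.
The primary endpoint is assessed: Sep 18, 2011 + 7 days = Sep 25, 2011.
Aug 25, 2011 falls between when baseline assessment is done (Aug 15, 2011) and when the first dose is administered (Sep 2, 2011).

Baseline assessment is done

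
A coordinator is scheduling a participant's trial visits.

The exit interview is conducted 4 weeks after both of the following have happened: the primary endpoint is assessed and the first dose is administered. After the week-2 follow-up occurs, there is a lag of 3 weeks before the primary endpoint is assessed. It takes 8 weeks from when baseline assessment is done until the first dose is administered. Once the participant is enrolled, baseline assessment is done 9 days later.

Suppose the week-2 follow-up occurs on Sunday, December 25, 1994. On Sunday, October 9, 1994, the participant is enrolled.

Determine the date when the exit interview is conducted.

The week-2 follow-up occurs: Dec 25, 1994.
The primary endpoint is assessed: Dec 25, 1994 + 3 weeks = Jan 15, 1995.
The participant is enrolled: Oct 9, 1994.
Baseline assessment is done: Oct 9, 1994 + 9 days = Oct 18, 1994.
The first dose is administered: Oct 18, 1994 + 8 weeks = Dec 13, 1994.
Both prerequisites met — the primary endpoint is assessed (Jan 15, 1995), the first dose is administered (Dec 13, 1994); the later is Jan 15, 1995.
The exit interview is conducted: Jan 15, 1995 + 4 weeks = Feb 12, 1995.

Sunday, February 12, 1995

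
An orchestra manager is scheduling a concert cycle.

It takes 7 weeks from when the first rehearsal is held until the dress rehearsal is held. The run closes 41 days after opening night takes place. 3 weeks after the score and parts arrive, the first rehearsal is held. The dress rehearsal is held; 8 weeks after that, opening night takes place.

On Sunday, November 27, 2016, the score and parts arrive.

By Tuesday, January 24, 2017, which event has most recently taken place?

The first rehearsal is held

The score and parts arrive: Nov 27, 2016.
The first rehearsal is held: Nov 27, 2016 + 3 weeks = Dec 18, 2016.
The dress rehearsal is held: Dec 18, 2016 + 7 weeks = Feb 5, 2017.
Opening night takes place: Feb 5, 2017 + 8 weeks = Apr 2, 2017.
The run closes: Apr 2, 2017 + 41 days = May 13, 2017.
Jan 24, 2017 falls between when the first rehearsal is held (Dec 18, 2016) and when the dress rehearsal is held (Feb 5, 2017).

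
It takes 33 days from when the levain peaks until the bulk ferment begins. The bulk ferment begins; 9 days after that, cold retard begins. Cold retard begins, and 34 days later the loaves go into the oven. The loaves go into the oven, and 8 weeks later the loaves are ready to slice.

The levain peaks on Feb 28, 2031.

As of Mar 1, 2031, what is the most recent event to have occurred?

The levain peaks: Feb 28, 2031.
The bulk ferment begins: Feb 28, 2031 + 33 days = Apr 2, 2031.
Cold retard begins: Apr 2, 2031 + 9 days = Apr 11, 2031.
The loaves go into the oven: Apr 11, 2031 + 34 days = May 15, 2031.
The loaves are ready to slice: May 15, 2031 + 8 weeks = Jul 10, 2031.
Mar 1, 2031 falls between when the levain peaks (Feb 28, 2031) and when the bulk ferment begins (Apr 2, 2031).

The levain peaks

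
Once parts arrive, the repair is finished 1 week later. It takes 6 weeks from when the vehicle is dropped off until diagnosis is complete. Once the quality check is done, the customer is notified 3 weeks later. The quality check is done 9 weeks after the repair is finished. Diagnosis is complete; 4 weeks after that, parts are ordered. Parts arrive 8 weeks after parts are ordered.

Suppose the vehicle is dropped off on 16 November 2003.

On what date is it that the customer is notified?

20 June 2004

The vehicle is dropped off: Nov 16, 2003.
Diagnosis is complete: Nov 16, 2003 + 6 weeks = Dec 28, 2003.
Parts are ordered: Dec 28, 2003 + 4 weeks = Jan 25, 2004.
Parts arrive: Jan 25, 2004 + 8 weeks = Mar 21, 2004.
The repair is finished: Mar 21, 2004 + 1 week = Mar 28, 2004.
The quality check is done: Mar 28, 2004 + 9 weeks = May 30, 2004.
The customer is notified: May 30, 2004 + 3 weeks = Jun 20, 2004.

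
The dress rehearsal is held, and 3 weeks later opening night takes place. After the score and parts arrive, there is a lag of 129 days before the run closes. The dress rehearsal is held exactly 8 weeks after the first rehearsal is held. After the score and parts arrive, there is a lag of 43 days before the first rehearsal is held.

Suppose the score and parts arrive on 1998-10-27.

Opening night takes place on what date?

1999-02-24

The score and parts arrive: Oct 27, 1998.
The first rehearsal is held: Oct 27, 1998 + 43 days = Dec 9, 1998.
The dress rehearsal is held: Dec 9, 1998 + 8 weeks = Feb 3, 1999.
Opening night takes place: Feb 3, 1999 + 3 weeks = Feb 24, 1999.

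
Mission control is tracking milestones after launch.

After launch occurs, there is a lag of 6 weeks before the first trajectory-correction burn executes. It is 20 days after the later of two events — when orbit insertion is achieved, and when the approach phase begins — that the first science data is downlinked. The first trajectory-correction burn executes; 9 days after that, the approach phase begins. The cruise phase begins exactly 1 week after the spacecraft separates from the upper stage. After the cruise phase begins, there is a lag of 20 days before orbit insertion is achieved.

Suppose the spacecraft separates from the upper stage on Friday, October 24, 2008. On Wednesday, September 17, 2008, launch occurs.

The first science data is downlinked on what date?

Wednesday, December 10, 2008

The spacecraft separates from the upper stage: Oct 24, 2008.
The cruise phase begins: Oct 24, 2008 + 1 week = Oct 31, 2008.
Orbit insertion is achieved: Oct 31, 2008 + 20 days = Nov 20, 2008.
Launch occurs: Sep 17, 2008.
The first trajectory-correction burn executes: Sep 17, 2008 + 6 weeks = Oct 29, 2008.
The approach phase begins: Oct 29, 2008 + 9 days = Nov 7, 2008.
Both prerequisites met — orbit insertion is achieved (Nov 20, 2008), the approach phase begins (Nov 7, 2008); the later is Nov 20, 2008.
The first science data is downlinked: Nov 20, 2008 + 20 days = Dec 10, 2008.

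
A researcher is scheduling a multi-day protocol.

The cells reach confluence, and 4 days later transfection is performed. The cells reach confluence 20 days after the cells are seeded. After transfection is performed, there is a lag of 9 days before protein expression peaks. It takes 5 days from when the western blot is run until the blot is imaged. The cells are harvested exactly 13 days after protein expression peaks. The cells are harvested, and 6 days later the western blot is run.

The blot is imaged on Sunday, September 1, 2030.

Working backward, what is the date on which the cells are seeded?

Saturday, July 6, 2030

The blot is imaged: Sep 1, 2030.
The western blot is run: Sep 1, 2030 − 5 days = Aug 27, 2030.
The cells are harvested: Aug 27, 2030 − 6 days = Aug 21, 2030.
Protein expression peaks: Aug 21, 2030 − 13 days = Aug 8, 2030.
Transfection is performed: Aug 8, 2030 − 9 days = Jul 30, 2030.
The cells reach confluence: Jul 30, 2030 − 4 days = Jul 26, 2030.
The cells are seeded: Jul 26, 2030 − 20 days = Jul 6, 2030.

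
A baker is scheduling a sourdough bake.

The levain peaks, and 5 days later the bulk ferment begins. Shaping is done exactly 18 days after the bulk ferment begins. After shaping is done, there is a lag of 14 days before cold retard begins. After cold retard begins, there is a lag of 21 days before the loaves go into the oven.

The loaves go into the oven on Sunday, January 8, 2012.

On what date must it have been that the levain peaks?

The loaves go into the oven: Jan 8, 2012.
Cold retard begins: Jan 8, 2012 − 21 days = Dec 18, 2011.
Shaping is done: Dec 18, 2011 − 14 days = Dec 4, 2011.
The bulk ferment begins: Dec 4, 2011 − 18 days = Nov 16, 2011.
The levain peaks: Nov 16, 2011 − 5 days = Nov 11, 2011.

Friday, November 11, 2011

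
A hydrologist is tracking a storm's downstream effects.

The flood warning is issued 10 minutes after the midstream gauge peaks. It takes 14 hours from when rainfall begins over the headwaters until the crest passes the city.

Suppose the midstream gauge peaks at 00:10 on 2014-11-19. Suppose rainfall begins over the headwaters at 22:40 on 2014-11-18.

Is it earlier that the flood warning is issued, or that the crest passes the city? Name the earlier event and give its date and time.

The flood warning is issued — 00:20 on 2014-11-19

The midstream gauge peaks: 00:10 Nov 19, 2014.
The flood warning is issued: 00:10 Nov 19, 2014 + 10m = 00:20 Nov 19, 2014.
Rainfall begins over the headwaters: 22:40 Nov 18, 2014.
The crest passes the city: 22:40 Nov 18, 2014 + 14h = 12:40 Nov 19, 2014.
Comparing: the flood warning is issued at 00:20 Nov 19, 2014 vs the crest passes the city at 12:40 Nov 19, 2014. Earlier: the flood warning is issued.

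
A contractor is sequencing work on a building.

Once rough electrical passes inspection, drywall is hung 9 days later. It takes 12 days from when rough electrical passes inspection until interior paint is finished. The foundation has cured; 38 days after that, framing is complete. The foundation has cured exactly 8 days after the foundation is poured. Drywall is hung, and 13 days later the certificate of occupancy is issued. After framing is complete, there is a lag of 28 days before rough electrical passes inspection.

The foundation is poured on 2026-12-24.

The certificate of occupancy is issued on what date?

2027-03-30

The foundation is poured: Dec 24, 2026.
The foundation has cured: Dec 24, 2026 + 8 days = Jan 1, 2027.
Framing is complete: Jan 1, 2027 + 38 days = Feb 8, 2027.
Rough electrical passes inspection: Feb 8, 2027 + 28 days = Mar 8, 2027.
Drywall is hung: Mar 8, 2027 + 9 days = Mar 17, 2027.
The certificate of occupancy is issued: Mar 17, 2027 + 13 days = Mar 30, 2027.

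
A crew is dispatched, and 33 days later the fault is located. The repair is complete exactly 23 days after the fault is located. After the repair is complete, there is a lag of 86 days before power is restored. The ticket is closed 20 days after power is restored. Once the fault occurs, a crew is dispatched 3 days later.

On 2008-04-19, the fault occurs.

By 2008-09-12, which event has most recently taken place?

Power is restored

The fault occurs: Apr 19, 2008.
A crew is dispatched: Apr 19, 2008 + 3 days = Apr 22, 2008.
The fault is located: Apr 22, 2008 + 33 days = May 25, 2008.
The repair is complete: May 25, 2008 + 23 days = Jun 17, 2008.
Power is restored: Jun 17, 2008 + 86 days = Sep 11, 2008.
The ticket is closed: Sep 11, 2008 + 20 days = Oct 1, 2008.
Sep 12, 2008 falls between when power is restored (Sep 11, 2008) and when the ticket is closed (Oct 1, 2008).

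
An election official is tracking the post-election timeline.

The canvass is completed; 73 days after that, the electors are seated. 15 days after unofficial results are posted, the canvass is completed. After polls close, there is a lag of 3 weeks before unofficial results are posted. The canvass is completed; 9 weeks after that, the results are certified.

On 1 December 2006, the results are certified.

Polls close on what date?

The results are certified: Dec 1, 2006.
The canvass is completed: Dec 1, 2006 − 9 weeks = Sep 29, 2006.
Unofficial results are posted: Sep 29, 2006 − 15 days = Sep 14, 2006.
Polls close: Sep 14, 2006 − 3 weeks = Aug 24, 2006.

24 August 2006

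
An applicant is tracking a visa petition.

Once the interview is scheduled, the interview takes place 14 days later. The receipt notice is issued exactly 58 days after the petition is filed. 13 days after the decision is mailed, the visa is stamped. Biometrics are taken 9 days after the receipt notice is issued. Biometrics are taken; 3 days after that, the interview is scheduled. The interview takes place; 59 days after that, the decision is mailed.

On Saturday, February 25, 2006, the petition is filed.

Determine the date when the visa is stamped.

Monday, July 31, 2006

The petition is filed: Feb 25, 2006.
The receipt notice is issued: Feb 25, 2006 + 58 days = Apr 24, 2006.
Biometrics are taken: Apr 24, 2006 + 9 days = May 3, 2006.
The interview is scheduled: May 3, 2006 + 3 days = May 6, 2006.
The interview takes place: May 6, 2006 + 14 days = May 20, 2006.
The decision is mailed: May 20, 2006 + 59 days = Jul 18, 2006.
The visa is stamped: Jul 18, 2006 + 13 days = Jul 31, 2006.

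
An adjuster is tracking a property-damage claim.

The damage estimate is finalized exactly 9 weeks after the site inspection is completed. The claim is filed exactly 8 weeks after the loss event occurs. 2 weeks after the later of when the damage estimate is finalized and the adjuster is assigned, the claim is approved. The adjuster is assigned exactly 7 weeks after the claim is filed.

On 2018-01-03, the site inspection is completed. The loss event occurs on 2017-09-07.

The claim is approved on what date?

The site inspection is completed: Jan 3, 2018.
The damage estimate is finalized: Jan 3, 2018 + 9 weeks = Mar 7, 2018.
The loss event occurs: Sep 7, 2017.
The claim is filed: Sep 7, 2017 + 8 weeks = Nov 2, 2017.
The adjuster is assigned: Nov 2, 2017 + 7 weeks = Dec 21, 2017.
Both prerequisites met — the damage estimate is finalized (Mar 7, 2018), the adjuster is assigned (Dec 21, 2017); the later is Mar 7, 2018.
The claim is approved: Mar 7, 2018 + 2 weeks = Mar 21, 2018.

2018-03-21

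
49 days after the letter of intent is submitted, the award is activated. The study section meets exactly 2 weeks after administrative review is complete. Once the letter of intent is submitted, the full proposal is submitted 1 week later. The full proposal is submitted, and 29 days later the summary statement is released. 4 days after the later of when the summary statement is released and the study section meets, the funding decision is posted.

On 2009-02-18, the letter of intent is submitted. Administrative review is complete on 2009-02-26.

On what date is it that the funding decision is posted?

The letter of intent is submitted: Feb 18, 2009.
The full proposal is submitted: Feb 18, 2009 + 1 week = Feb 25, 2009.
The summary statement is released: Feb 25, 2009 + 29 days = Mar 26, 2009.
Administrative review is complete: Feb 26, 2009.
The study section meets: Feb 26, 2009 + 2 weeks = Mar 12, 2009.
Both prerequisites met — the summary statement is released (Mar 26, 2009), the study section meets (Mar 12, 2009); the later is Mar 26, 2009.
The funding decision is posted: Mar 26, 2009 + 4 days = Mar 30, 2009.

2009-03-30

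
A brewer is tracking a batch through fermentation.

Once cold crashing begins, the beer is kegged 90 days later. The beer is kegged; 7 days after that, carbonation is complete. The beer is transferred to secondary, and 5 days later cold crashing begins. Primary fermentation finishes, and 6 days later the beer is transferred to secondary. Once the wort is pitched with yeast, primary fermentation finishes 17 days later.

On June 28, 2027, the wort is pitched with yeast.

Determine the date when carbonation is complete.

October 31, 2027

The wort is pitched with yeast: Jun 28, 2027.
Primary fermentation finishes: Jun 28, 2027 + 17 days = Jul 15, 2027.
The beer is transferred to secondary: Jul 15, 2027 + 6 days = Jul 21, 2027.
Cold crashing begins: Jul 21, 2027 + 5 days = Jul 26, 2027.
The beer is kegged: Jul 26, 2027 + 90 days = Oct 24, 2027.
Carbonation is complete: Oct 24, 2027 + 7 days = Oct 31, 2027.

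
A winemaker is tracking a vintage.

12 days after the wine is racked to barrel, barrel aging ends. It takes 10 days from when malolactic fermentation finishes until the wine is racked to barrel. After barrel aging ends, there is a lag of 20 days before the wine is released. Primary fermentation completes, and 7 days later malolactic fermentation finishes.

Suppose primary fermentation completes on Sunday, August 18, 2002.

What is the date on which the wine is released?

Primary fermentation completes: Aug 18, 2002.
Malolactic fermentation finishes: Aug 18, 2002 + 7 days = Aug 25, 2002.
The wine is racked to barrel: Aug 25, 2002 + 10 days = Sep 4, 2002.
Barrel aging ends: Sep 4, 2002 + 12 days = Sep 16, 2002.
The wine is released: Sep 16, 2002 + 20 days = Oct 6, 2002.

Sunday, October 6, 2002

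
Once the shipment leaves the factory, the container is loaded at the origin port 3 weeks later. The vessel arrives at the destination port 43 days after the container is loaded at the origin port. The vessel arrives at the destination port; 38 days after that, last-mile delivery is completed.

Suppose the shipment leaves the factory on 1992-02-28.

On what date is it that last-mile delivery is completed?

1992-06-09

The shipment leaves the factory: Feb 28, 1992.
The container is loaded at the origin port: Feb 28, 1992 + 3 weeks = Mar 20, 1992.
The vessel arrives at the destination port: Mar 20, 1992 + 43 days = May 2, 1992.
Last-mile delivery is completed: May 2, 1992 + 38 days = Jun 9, 1992.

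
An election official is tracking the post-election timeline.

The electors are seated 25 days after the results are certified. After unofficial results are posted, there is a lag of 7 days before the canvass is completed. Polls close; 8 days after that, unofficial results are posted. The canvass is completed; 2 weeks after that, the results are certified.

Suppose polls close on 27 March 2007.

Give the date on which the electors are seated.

Polls close: Mar 27, 2007.
Unofficial results are posted: Mar 27, 2007 + 8 days = Apr 4, 2007.
The canvass is completed: Apr 4, 2007 + 7 days = Apr 11, 2007.
The results are certified: Apr 11, 2007 + 2 weeks = Apr 25, 2007.
The electors are seated: Apr 25, 2007 + 25 days = May 20, 2007.

20 May 2007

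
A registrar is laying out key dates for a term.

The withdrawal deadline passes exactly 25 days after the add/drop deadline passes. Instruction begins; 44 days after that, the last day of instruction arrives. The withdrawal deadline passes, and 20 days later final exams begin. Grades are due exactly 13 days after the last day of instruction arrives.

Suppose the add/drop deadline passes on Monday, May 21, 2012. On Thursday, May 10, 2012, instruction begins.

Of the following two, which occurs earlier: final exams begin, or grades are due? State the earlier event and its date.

Final exams begin — Thursday, July 5, 2012

The add/drop deadline passes: May 21, 2012.
The withdrawal deadline passes: May 21, 2012 + 25 days = Jun 15, 2012.
Final exams begin: Jun 15, 2012 + 20 days = Jul 5, 2012.
Instruction begins: May 10, 2012.
The last day of instruction arrives: May 10, 2012 + 44 days = Jun 23, 2012.
Grades are due: Jun 23, 2012 + 13 days = Jul 6, 2012.
Comparing: final exams begin on Jul 5, 2012 vs grades are due on Jul 6, 2012. Earlier: final exams begin.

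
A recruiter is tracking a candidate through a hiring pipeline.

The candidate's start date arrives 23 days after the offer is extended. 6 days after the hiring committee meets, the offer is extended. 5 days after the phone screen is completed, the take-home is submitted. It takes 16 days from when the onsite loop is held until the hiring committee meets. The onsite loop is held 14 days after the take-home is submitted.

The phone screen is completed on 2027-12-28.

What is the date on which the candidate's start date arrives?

2028-03-01

The phone screen is completed: Dec 28, 2027.
The take-home is submitted: Dec 28, 2027 + 5 days = Jan 2, 2028.
The onsite loop is held: Jan 2, 2028 + 14 days = Jan 16, 2028.
The hiring committee meets: Jan 16, 2028 + 16 days = Feb 1, 2028.
The offer is extended: Feb 1, 2028 + 6 days = Feb 7, 2028.
The candidate's start date arrives: Feb 7, 2028 + 23 days = Mar 1, 2028.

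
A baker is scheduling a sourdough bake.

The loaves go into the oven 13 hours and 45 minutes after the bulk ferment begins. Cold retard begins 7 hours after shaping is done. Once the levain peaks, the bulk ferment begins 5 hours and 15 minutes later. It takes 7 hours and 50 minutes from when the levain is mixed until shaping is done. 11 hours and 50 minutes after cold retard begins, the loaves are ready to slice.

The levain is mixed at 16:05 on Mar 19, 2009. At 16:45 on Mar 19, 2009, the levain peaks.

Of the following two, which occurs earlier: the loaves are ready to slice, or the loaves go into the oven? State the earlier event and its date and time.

The loaves go into the oven — 11:45 on Mar 20, 2009

The levain is mixed: 16:05 Mar 19, 2009.
Shaping is done: 16:05 Mar 19, 2009 + 7h50m = 23:55 Mar 19, 2009.
Cold retard begins: 23:55 Mar 19, 2009 + 7h = 06:55 Mar 20, 2009.
The loaves are ready to slice: 06:55 Mar 20, 2009 + 11h50m = 18:45 Mar 20, 2009.
The levain peaks: 16:45 Mar 19, 2009.
The bulk ferment begins: 16:45 Mar 19, 2009 + 5h15m = 22:00 Mar 19, 2009.
The loaves go into the oven: 22:00 Mar 19, 2009 + 13h45m = 11:45 Mar 20, 2009.
Comparing: the loaves are ready to slice at 18:45 Mar 20, 2009 vs the loaves go into the oven at 11:45 Mar 20, 2009. Earlier: the loaves go into the oven.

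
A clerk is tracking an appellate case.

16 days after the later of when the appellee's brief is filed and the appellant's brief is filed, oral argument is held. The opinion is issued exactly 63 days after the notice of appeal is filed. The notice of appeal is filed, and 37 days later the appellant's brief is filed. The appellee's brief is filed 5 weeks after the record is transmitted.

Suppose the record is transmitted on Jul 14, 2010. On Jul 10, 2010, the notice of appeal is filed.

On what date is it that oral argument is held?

Sep 3, 2010

The record is transmitted: Jul 14, 2010.
The appellee's brief is filed: Jul 14, 2010 + 5 weeks = Aug 18, 2010.
The notice of appeal is filed: Jul 10, 2010.
The appellant's brief is filed: Jul 10, 2010 + 37 days = Aug 16, 2010.
Both prerequisites met — the appellee's brief is filed (Aug 18, 2010), the appellant's brief is filed (Aug 16, 2010); the later is Aug 18, 2010.
Oral argument is held: Aug 18, 2010 + 16 days = Sep 3, 2010.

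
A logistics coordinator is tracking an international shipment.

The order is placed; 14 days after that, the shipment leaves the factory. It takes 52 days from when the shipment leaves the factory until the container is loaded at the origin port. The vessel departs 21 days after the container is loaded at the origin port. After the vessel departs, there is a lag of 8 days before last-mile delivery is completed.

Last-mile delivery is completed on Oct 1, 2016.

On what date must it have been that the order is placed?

Jun 28, 2016

Last-mile delivery is completed: Oct 1, 2016.
The vessel departs: Oct 1, 2016 − 8 days = Sep 23, 2016.
The container is loaded at the origin port: Sep 23, 2016 − 21 days = Sep 2, 2016.
The shipment leaves the factory: Sep 2, 2016 − 52 days = Jul 12, 2016.
The order is placed: Jul 12, 2016 − 14 days = Jun 28, 2016.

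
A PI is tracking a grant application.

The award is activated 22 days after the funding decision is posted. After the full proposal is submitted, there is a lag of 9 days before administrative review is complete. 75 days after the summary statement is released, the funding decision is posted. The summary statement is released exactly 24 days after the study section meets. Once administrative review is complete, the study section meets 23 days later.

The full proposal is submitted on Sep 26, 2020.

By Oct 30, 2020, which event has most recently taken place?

The study section meets

The full proposal is submitted: Sep 26, 2020.
Administrative review is complete: Sep 26, 2020 + 9 days = Oct 5, 2020.
The study section meets: Oct 5, 2020 + 23 days = Oct 28, 2020.
The summary statement is released: Oct 28, 2020 + 24 days = Nov 21, 2020.
The funding decision is posted: Nov 21, 2020 + 75 days = Feb 4, 2021.
The award is activated: Feb 4, 2021 + 22 days = Feb 26, 2021.
Oct 30, 2020 falls between when the study section meets (Oct 28, 2020) and when the summary statement is released (Nov 21, 2020).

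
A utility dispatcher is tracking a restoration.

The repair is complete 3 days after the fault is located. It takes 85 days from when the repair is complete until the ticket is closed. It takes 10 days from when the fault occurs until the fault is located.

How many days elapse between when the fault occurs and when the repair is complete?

Causal path: the fault occurs → the fault is located → the repair is complete.
Total delay along the path: 10 + 3 = 13 days.

13 days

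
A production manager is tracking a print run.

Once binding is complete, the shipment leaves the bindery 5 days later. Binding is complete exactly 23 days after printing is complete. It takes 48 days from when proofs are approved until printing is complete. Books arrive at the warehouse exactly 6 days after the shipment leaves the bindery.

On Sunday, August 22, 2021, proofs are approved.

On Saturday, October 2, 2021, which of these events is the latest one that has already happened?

Proofs are approved

Proofs are approved: Aug 22, 2021.
Printing is complete: Aug 22, 2021 + 48 days = Oct 9, 2021.
Binding is complete: Oct 9, 2021 + 23 days = Nov 1, 2021.
The shipment leaves the bindery: Nov 1, 2021 + 5 days = Nov 6, 2021.
Books arrive at the warehouse: Nov 6, 2021 + 6 days = Nov 12, 2021.
Oct 2, 2021 falls between when proofs are approved (Aug 22, 2021) and when printing is complete (Oct 9, 2021).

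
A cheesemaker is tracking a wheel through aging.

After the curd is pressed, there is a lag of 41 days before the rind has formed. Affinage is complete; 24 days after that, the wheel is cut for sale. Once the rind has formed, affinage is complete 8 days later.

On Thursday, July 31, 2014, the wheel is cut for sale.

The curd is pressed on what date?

Monday, May 19, 2014

The wheel is cut for sale: Jul 31, 2014.
Affinage is complete: Jul 31, 2014 − 24 days = Jul 7, 2014.
The rind has formed: Jul 7, 2014 − 8 days = Jun 29, 2014.
The curd is pressed: Jun 29, 2014 − 41 days = May 19, 2014.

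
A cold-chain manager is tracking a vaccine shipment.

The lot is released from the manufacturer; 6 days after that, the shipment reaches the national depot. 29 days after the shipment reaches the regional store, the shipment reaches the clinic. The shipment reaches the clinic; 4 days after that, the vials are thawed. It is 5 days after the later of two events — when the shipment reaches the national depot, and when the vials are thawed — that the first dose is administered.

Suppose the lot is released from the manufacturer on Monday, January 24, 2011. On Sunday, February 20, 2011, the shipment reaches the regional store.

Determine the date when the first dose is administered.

The lot is released from the manufacturer: Jan 24, 2011.
The shipment reaches the national depot: Jan 24, 2011 + 6 days = Jan 30, 2011.
The shipment reaches the regional store: Feb 20, 2011.
The shipment reaches the clinic: Feb 20, 2011 + 29 days = Mar 21, 2011.
The vials are thawed: Mar 21, 2011 + 4 days = Mar 25, 2011.
Both prerequisites met — the shipment reaches the national depot (Jan 30, 2011), the vials are thawed (Mar 25, 2011); the later is Mar 25, 2011.
The first dose is administered: Mar 25, 2011 + 5 days = Mar 30, 2011.

Wednesday, March 30, 2011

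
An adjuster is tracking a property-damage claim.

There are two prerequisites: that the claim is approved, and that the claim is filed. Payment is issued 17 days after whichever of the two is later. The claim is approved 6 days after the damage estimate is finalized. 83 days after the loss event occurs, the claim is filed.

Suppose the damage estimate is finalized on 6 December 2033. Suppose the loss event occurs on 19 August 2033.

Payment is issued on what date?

29 December 2033

The damage estimate is finalized: Dec 6, 2033.
The claim is approved: Dec 6, 2033 + 6 days = Dec 12, 2033.
The loss event occurs: Aug 19, 2033.
The claim is filed: Aug 19, 2033 + 83 days = Nov 10, 2033.
Both prerequisites met — the claim is approved (Dec 12, 2033), the claim is filed (Nov 10, 2033); the later is Dec 12, 2033.
Payment is issued: Dec 12, 2033 + 17 days = Dec 29, 2033.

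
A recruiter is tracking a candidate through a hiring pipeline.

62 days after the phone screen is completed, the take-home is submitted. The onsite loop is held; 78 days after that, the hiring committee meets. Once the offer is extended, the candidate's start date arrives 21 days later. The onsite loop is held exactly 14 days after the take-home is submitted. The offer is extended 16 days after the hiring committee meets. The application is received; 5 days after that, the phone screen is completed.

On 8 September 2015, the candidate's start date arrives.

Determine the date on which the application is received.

24 February 2015

The candidate's start date arrives: Sep 8, 2015.
The offer is extended: Sep 8, 2015 − 21 days = Aug 18, 2015.
The hiring committee meets: Aug 18, 2015 − 16 days = Aug 2, 2015.
The onsite loop is held: Aug 2, 2015 − 78 days = May 16, 2015.
The take-home is submitted: May 16, 2015 − 14 days = May 2, 2015.
The phone screen is completed: May 2, 2015 − 62 days = Mar 1, 2015.
The application is received: Mar 1, 2015 − 5 days = Feb 24, 2015.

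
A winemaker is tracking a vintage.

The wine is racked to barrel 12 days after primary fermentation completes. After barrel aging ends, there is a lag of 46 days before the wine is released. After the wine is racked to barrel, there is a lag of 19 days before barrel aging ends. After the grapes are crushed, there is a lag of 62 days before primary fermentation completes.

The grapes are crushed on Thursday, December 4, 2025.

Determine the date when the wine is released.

Wednesday, April 22, 2026

The grapes are crushed: Dec 4, 2025.
Primary fermentation completes: Dec 4, 2025 + 62 days = Feb 4, 2026.
The wine is racked to barrel: Feb 4, 2026 + 12 days = Feb 16, 2026.
Barrel aging ends: Feb 16, 2026 + 19 days = Mar 7, 2026.
The wine is released: Mar 7, 2026 + 46 days = Apr 22, 2026.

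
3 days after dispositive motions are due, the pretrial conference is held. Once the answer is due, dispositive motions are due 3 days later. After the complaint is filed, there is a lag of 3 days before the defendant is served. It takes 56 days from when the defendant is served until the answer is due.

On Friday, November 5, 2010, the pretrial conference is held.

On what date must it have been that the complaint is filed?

The pretrial conference is held: Nov 5, 2010.
Dispositive motions are due: Nov 5, 2010 − 3 days = Nov 2, 2010.
The answer is due: Nov 2, 2010 − 3 days = Oct 30, 2010.
The defendant is served: Oct 30, 2010 − 56 days = Sep 4, 2010.
The complaint is filed: Sep 4, 2010 − 3 days = Sep 1, 2010.

Wednesday, September 1, 2010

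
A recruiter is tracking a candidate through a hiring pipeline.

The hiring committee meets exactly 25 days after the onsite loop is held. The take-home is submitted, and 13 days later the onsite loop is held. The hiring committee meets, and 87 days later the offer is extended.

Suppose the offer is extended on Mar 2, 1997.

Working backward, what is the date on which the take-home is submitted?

Oct 28, 1996

The offer is extended: Mar 2, 1997.
The hiring committee meets: Mar 2, 1997 − 87 days = Dec 5, 1996.
The onsite loop is held: Dec 5, 1996 − 25 days = Nov 10, 1996.
The take-home is submitted: Nov 10, 1996 − 13 days = Oct 28, 1996.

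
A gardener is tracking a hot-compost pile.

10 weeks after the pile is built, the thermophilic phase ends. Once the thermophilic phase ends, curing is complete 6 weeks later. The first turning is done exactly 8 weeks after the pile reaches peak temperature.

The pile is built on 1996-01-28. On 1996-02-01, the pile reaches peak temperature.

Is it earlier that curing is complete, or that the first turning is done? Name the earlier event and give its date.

The pile is built: Jan 28, 1996.
The thermophilic phase ends: Jan 28, 1996 + 10 weeks = Apr 7, 1996.
Curing is complete: Apr 7, 1996 + 6 weeks = May 19, 1996.
The pile reaches peak temperature: Feb 1, 1996.
The first turning is done: Feb 1, 1996 + 8 weeks = Mar 28, 1996.
Comparing: curing is complete on May 19, 1996 vs the first turning is done on Mar 28, 1996. Earlier: the first turning is done.

The first turning is done — 1996-03-28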